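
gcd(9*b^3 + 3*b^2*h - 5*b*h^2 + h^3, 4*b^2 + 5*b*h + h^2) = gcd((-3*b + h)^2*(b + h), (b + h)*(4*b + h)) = b + h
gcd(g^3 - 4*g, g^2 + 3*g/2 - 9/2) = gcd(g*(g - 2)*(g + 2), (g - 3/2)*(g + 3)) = 1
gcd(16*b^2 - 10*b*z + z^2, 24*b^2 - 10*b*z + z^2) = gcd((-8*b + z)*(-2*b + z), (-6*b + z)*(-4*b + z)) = 1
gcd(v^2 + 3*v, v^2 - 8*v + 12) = 1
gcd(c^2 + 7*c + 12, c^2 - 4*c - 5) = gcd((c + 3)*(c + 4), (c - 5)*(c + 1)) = 1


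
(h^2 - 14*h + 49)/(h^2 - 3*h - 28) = (h - 7)/(h + 4)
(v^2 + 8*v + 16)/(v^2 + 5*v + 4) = (v + 4)/(v + 1)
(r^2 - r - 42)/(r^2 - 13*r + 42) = (r + 6)/(r - 6)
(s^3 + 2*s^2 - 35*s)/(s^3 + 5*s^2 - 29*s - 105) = s/(s + 3)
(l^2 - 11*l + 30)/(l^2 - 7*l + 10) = (l - 6)/(l - 2)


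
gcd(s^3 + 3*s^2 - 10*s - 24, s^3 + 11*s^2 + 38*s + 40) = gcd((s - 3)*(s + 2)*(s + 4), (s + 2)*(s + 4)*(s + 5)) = s^2 + 6*s + 8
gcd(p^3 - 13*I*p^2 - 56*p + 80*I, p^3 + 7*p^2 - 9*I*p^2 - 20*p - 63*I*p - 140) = p^2 - 9*I*p - 20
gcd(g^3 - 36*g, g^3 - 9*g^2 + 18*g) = g^2 - 6*g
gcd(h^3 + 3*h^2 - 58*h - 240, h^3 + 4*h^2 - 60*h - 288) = h^2 - 2*h - 48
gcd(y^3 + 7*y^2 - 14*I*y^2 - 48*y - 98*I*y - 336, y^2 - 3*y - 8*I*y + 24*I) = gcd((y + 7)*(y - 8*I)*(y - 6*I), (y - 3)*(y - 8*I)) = y - 8*I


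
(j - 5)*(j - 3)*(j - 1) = j^3 - 9*j^2 + 23*j - 15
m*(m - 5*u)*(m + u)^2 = m^4 - 3*m^3*u - 9*m^2*u^2 - 5*m*u^3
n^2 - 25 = (n - 5)*(n + 5)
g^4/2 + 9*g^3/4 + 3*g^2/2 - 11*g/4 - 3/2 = (g/2 + 1)*(g - 1)*(g + 1/2)*(g + 3)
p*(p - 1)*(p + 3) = p^3 + 2*p^2 - 3*p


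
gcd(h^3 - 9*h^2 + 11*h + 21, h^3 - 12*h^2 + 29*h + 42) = h^2 - 6*h - 7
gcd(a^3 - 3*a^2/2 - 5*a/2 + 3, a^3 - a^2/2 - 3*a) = a^2 - a/2 - 3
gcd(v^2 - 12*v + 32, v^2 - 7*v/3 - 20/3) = v - 4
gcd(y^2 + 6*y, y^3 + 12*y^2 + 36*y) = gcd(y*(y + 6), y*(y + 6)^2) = y^2 + 6*y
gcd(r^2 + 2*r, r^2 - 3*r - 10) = r + 2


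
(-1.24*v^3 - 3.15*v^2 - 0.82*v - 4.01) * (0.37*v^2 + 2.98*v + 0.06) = -0.4588*v^5 - 4.8607*v^4 - 9.7648*v^3 - 4.1163*v^2 - 11.999*v - 0.2406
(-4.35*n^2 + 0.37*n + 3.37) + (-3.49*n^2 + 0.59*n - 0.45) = -7.84*n^2 + 0.96*n + 2.92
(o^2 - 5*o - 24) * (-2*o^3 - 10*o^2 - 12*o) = -2*o^5 + 86*o^3 + 300*o^2 + 288*o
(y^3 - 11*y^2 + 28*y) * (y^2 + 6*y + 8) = y^5 - 5*y^4 - 30*y^3 + 80*y^2 + 224*y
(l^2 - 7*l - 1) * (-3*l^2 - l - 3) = -3*l^4 + 20*l^3 + 7*l^2 + 22*l + 3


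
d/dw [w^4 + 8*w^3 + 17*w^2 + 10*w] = 4*w^3 + 24*w^2 + 34*w + 10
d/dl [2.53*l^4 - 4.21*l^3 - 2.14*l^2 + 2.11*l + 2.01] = 10.12*l^3 - 12.63*l^2 - 4.28*l + 2.11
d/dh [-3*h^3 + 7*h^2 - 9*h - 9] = -9*h^2 + 14*h - 9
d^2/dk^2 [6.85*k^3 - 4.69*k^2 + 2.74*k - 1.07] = 41.1*k - 9.38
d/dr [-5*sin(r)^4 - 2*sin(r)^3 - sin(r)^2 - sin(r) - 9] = (-17*sin(r) + 5*sin(3*r) + 3*cos(2*r) - 4)*cos(r)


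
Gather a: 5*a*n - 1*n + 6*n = 5*a*n + 5*n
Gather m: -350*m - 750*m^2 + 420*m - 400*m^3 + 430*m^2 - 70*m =-400*m^3 - 320*m^2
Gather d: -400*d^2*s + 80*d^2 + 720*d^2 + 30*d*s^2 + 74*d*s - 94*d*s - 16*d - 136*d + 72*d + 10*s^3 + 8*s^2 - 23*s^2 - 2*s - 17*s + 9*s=d^2*(800 - 400*s) + d*(30*s^2 - 20*s - 80) + 10*s^3 - 15*s^2 - 10*s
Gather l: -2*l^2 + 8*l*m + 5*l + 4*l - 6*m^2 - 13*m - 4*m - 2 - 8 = -2*l^2 + l*(8*m + 9) - 6*m^2 - 17*m - 10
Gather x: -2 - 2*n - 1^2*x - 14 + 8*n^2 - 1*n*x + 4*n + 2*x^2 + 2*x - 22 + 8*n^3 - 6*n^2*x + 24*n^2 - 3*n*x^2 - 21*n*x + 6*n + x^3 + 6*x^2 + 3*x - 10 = 8*n^3 + 32*n^2 + 8*n + x^3 + x^2*(8 - 3*n) + x*(-6*n^2 - 22*n + 4) - 48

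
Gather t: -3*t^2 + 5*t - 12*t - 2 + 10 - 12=-3*t^2 - 7*t - 4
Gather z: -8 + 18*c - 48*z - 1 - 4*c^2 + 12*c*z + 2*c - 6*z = -4*c^2 + 20*c + z*(12*c - 54) - 9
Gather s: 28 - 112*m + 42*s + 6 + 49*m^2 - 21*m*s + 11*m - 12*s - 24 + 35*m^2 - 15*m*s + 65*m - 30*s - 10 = 84*m^2 - 36*m*s - 36*m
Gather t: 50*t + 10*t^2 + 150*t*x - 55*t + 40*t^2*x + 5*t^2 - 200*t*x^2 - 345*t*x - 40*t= t^2*(40*x + 15) + t*(-200*x^2 - 195*x - 45)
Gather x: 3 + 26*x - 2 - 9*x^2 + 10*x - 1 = -9*x^2 + 36*x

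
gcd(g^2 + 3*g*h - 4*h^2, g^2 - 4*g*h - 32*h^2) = g + 4*h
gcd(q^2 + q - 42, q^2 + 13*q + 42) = q + 7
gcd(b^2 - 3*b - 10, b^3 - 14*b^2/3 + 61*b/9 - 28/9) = 1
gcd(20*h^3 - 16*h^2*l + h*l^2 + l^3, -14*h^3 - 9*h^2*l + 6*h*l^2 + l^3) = 2*h - l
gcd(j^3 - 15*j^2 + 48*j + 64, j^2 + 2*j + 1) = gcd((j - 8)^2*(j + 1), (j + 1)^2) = j + 1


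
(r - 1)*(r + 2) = r^2 + r - 2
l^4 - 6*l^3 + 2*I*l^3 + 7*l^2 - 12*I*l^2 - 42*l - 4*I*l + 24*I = (l - 6)*(l - I)^2*(l + 4*I)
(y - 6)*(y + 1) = y^2 - 5*y - 6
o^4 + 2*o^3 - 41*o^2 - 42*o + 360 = (o - 5)*(o - 3)*(o + 4)*(o + 6)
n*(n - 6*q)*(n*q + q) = n^3*q - 6*n^2*q^2 + n^2*q - 6*n*q^2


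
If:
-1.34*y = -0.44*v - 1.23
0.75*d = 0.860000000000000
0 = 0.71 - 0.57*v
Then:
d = 1.15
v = 1.25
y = 1.33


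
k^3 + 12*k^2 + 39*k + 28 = (k + 1)*(k + 4)*(k + 7)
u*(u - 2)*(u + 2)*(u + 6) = u^4 + 6*u^3 - 4*u^2 - 24*u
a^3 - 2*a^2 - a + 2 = (a - 2)*(a - 1)*(a + 1)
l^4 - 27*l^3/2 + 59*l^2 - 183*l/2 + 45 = (l - 6)*(l - 5)*(l - 3/2)*(l - 1)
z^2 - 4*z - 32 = (z - 8)*(z + 4)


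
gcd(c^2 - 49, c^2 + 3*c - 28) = c + 7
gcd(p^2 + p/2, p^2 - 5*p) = p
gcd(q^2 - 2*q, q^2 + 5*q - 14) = q - 2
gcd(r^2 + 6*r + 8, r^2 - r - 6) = r + 2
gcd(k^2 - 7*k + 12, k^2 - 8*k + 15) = k - 3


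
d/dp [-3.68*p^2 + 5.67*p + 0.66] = 5.67 - 7.36*p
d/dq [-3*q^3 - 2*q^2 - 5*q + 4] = -9*q^2 - 4*q - 5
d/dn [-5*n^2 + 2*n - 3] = 2 - 10*n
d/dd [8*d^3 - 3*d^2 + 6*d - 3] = 24*d^2 - 6*d + 6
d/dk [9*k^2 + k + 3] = 18*k + 1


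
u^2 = u^2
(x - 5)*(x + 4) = x^2 - x - 20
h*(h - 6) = h^2 - 6*h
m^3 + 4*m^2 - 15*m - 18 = (m - 3)*(m + 1)*(m + 6)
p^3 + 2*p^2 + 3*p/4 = p*(p + 1/2)*(p + 3/2)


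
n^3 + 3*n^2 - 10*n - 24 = (n - 3)*(n + 2)*(n + 4)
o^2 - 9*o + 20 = (o - 5)*(o - 4)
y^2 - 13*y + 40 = (y - 8)*(y - 5)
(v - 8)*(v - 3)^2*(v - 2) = v^4 - 16*v^3 + 85*v^2 - 186*v + 144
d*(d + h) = d^2 + d*h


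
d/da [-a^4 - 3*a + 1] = -4*a^3 - 3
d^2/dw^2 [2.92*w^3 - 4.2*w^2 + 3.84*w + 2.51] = 17.52*w - 8.4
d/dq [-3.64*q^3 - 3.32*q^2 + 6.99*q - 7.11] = -10.92*q^2 - 6.64*q + 6.99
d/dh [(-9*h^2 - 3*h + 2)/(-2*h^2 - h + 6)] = (3*h^2 - 100*h - 16)/(4*h^4 + 4*h^3 - 23*h^2 - 12*h + 36)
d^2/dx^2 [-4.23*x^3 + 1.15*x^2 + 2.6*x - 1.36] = 2.3 - 25.38*x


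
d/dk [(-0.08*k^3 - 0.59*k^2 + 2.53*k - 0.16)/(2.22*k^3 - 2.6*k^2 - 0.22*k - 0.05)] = (1.5178*k^4 - 11.198*k^3 + 7.7854*k^2 - 0.773*k - 0.1617)/(4.9284*k^6 - 11.544*k^5 + 5.7832*k^4 + 0.922*k^3 + 0.3084*k^2 + 0.022*k + 0.0025)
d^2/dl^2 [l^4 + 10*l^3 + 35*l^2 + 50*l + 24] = 12*l^2 + 60*l + 70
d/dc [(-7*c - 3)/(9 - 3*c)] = -8/(c - 3)^2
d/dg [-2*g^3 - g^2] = 2*g*(-3*g - 1)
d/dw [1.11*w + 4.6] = 1.11000000000000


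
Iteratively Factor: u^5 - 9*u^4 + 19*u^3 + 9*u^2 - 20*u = (u)*(u^4 - 9*u^3 + 19*u^2 + 9*u - 20) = u*(u + 1)*(u^3 - 10*u^2 + 29*u - 20) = u*(u - 4)*(u + 1)*(u^2 - 6*u + 5) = u*(u - 4)*(u - 1)*(u + 1)*(u - 5)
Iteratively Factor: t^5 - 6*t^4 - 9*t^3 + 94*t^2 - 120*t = (t)*(t^4 - 6*t^3 - 9*t^2 + 94*t - 120) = t*(t + 4)*(t^3 - 10*t^2 + 31*t - 30) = t*(t - 5)*(t + 4)*(t^2 - 5*t + 6) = t*(t - 5)*(t - 3)*(t + 4)*(t - 2)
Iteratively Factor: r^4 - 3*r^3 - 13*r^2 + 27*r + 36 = (r + 1)*(r^3 - 4*r^2 - 9*r + 36) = (r + 1)*(r + 3)*(r^2 - 7*r + 12) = (r - 3)*(r + 1)*(r + 3)*(r - 4)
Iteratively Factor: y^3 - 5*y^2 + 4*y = (y)*(y^2 - 5*y + 4) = y*(y - 4)*(y - 1)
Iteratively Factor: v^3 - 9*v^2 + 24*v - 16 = (v - 1)*(v^2 - 8*v + 16) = (v - 4)*(v - 1)*(v - 4)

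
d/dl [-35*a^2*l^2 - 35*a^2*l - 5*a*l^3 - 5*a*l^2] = 5*a*(-14*a*l - 7*a - 3*l^2 - 2*l)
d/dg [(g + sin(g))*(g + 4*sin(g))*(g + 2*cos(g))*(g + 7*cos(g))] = -(g + sin(g))*(g + 4*sin(g))*(g + 2*cos(g))*(7*sin(g) - 1) - (g + sin(g))*(g + 4*sin(g))*(g + 7*cos(g))*(2*sin(g) - 1) + (g + sin(g))*(g + 2*cos(g))*(g + 7*cos(g))*(4*cos(g) + 1) + (g + 4*sin(g))*(g + 2*cos(g))*(g + 7*cos(g))*(cos(g) + 1)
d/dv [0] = 0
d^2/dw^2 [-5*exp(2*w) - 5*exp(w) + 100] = (-20*exp(w) - 5)*exp(w)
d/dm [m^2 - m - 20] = 2*m - 1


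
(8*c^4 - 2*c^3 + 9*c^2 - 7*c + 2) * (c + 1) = 8*c^5 + 6*c^4 + 7*c^3 + 2*c^2 - 5*c + 2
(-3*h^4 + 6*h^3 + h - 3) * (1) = -3*h^4 + 6*h^3 + h - 3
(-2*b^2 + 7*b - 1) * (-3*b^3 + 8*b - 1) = 6*b^5 - 21*b^4 - 13*b^3 + 58*b^2 - 15*b + 1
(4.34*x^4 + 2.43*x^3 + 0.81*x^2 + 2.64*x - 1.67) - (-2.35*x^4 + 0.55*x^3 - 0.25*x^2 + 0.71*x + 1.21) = 6.69*x^4 + 1.88*x^3 + 1.06*x^2 + 1.93*x - 2.88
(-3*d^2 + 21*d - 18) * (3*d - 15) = -9*d^3 + 108*d^2 - 369*d + 270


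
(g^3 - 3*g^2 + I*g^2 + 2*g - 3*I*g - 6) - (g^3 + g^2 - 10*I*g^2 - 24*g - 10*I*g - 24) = -4*g^2 + 11*I*g^2 + 26*g + 7*I*g + 18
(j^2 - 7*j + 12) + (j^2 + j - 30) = 2*j^2 - 6*j - 18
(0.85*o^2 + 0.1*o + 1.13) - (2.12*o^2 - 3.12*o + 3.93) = -1.27*o^2 + 3.22*o - 2.8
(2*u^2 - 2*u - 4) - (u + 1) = 2*u^2 - 3*u - 5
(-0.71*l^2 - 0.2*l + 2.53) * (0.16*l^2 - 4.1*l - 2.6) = -0.1136*l^4 + 2.879*l^3 + 3.0708*l^2 - 9.853*l - 6.578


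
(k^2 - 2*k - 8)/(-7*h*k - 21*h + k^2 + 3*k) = (-k^2 + 2*k + 8)/(7*h*k + 21*h - k^2 - 3*k)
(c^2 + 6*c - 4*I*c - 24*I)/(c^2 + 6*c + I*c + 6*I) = (c - 4*I)/(c + I)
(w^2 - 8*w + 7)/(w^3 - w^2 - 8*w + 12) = (w^2 - 8*w + 7)/(w^3 - w^2 - 8*w + 12)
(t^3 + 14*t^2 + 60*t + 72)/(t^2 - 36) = (t^2 + 8*t + 12)/(t - 6)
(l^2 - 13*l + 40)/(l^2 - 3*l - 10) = (l - 8)/(l + 2)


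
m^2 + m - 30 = (m - 5)*(m + 6)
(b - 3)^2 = b^2 - 6*b + 9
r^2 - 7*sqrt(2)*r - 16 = (r - 8*sqrt(2))*(r + sqrt(2))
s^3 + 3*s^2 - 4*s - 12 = (s - 2)*(s + 2)*(s + 3)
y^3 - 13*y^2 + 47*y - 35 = (y - 7)*(y - 5)*(y - 1)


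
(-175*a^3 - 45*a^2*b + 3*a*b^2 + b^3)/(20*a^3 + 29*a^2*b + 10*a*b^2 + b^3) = (-35*a^2 - 2*a*b + b^2)/(4*a^2 + 5*a*b + b^2)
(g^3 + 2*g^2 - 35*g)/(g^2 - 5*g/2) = 2*(g^2 + 2*g - 35)/(2*g - 5)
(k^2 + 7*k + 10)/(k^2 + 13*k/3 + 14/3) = 3*(k + 5)/(3*k + 7)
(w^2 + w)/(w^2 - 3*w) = (w + 1)/(w - 3)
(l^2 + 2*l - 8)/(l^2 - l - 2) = (l + 4)/(l + 1)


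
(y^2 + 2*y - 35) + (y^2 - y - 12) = 2*y^2 + y - 47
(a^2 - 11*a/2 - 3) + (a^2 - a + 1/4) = 2*a^2 - 13*a/2 - 11/4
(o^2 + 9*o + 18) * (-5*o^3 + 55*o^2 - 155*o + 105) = -5*o^5 + 10*o^4 + 250*o^3 - 300*o^2 - 1845*o + 1890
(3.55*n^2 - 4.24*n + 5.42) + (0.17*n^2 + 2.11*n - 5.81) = 3.72*n^2 - 2.13*n - 0.39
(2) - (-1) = 3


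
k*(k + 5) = k^2 + 5*k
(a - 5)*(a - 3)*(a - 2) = a^3 - 10*a^2 + 31*a - 30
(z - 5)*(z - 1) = z^2 - 6*z + 5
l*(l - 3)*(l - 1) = l^3 - 4*l^2 + 3*l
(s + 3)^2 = s^2 + 6*s + 9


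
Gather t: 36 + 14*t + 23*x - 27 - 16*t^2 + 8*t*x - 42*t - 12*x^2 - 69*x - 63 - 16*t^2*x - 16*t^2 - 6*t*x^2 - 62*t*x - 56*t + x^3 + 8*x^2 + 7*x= t^2*(-16*x - 32) + t*(-6*x^2 - 54*x - 84) + x^3 - 4*x^2 - 39*x - 54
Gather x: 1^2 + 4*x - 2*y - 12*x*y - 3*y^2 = x*(4 - 12*y) - 3*y^2 - 2*y + 1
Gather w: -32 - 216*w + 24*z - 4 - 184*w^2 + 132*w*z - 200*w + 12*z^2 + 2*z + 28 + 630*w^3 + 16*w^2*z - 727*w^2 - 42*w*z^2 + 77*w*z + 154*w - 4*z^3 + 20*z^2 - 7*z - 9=630*w^3 + w^2*(16*z - 911) + w*(-42*z^2 + 209*z - 262) - 4*z^3 + 32*z^2 + 19*z - 17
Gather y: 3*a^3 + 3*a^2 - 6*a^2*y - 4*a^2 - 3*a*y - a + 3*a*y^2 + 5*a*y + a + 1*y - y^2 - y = 3*a^3 - a^2 + y^2*(3*a - 1) + y*(-6*a^2 + 2*a)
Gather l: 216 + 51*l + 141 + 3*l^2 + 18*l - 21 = 3*l^2 + 69*l + 336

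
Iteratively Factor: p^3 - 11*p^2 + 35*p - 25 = (p - 5)*(p^2 - 6*p + 5) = (p - 5)*(p - 1)*(p - 5)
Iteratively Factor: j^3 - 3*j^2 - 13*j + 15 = (j + 3)*(j^2 - 6*j + 5) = (j - 5)*(j + 3)*(j - 1)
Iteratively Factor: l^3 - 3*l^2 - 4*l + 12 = (l - 3)*(l^2 - 4) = (l - 3)*(l - 2)*(l + 2)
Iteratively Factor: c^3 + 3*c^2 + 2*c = (c + 2)*(c^2 + c) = c*(c + 2)*(c + 1)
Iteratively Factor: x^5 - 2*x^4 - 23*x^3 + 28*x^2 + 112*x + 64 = (x + 4)*(x^4 - 6*x^3 + x^2 + 24*x + 16) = (x + 1)*(x + 4)*(x^3 - 7*x^2 + 8*x + 16) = (x - 4)*(x + 1)*(x + 4)*(x^2 - 3*x - 4) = (x - 4)^2*(x + 1)*(x + 4)*(x + 1)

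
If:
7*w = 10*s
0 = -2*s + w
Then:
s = 0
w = 0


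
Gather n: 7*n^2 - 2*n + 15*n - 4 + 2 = 7*n^2 + 13*n - 2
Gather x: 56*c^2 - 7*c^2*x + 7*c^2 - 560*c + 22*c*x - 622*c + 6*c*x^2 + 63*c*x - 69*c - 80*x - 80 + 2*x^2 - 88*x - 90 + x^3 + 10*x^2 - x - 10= 63*c^2 - 1251*c + x^3 + x^2*(6*c + 12) + x*(-7*c^2 + 85*c - 169) - 180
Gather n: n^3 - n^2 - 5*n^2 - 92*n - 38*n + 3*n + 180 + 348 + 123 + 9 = n^3 - 6*n^2 - 127*n + 660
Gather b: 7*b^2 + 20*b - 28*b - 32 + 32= 7*b^2 - 8*b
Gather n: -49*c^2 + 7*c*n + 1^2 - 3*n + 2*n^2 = -49*c^2 + 2*n^2 + n*(7*c - 3) + 1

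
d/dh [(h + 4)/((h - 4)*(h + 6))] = (-h^2 - 8*h - 32)/(h^4 + 4*h^3 - 44*h^2 - 96*h + 576)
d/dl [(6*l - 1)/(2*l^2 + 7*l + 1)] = (-12*l^2 + 4*l + 13)/(4*l^4 + 28*l^3 + 53*l^2 + 14*l + 1)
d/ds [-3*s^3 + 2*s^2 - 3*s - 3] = -9*s^2 + 4*s - 3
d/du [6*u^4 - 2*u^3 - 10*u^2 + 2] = 2*u*(12*u^2 - 3*u - 10)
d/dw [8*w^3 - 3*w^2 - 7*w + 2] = 24*w^2 - 6*w - 7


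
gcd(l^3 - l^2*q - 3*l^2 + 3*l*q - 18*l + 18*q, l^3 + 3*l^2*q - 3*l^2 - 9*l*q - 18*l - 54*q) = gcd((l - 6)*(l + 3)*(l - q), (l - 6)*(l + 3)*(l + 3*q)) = l^2 - 3*l - 18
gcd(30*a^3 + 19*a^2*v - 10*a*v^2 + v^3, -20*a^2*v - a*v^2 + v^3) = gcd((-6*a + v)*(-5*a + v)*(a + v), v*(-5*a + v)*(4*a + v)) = -5*a + v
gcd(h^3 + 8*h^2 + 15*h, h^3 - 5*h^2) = h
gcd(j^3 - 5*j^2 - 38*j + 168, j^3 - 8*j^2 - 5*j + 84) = j^2 - 11*j + 28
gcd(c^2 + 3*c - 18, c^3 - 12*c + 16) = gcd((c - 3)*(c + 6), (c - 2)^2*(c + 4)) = 1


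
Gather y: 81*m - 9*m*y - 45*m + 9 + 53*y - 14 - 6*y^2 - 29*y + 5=36*m - 6*y^2 + y*(24 - 9*m)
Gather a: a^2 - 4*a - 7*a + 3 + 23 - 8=a^2 - 11*a + 18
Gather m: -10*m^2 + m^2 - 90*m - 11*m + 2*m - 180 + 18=-9*m^2 - 99*m - 162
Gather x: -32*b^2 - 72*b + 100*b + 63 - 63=-32*b^2 + 28*b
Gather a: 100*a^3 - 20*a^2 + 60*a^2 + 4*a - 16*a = 100*a^3 + 40*a^2 - 12*a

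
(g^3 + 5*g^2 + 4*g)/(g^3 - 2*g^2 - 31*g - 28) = g/(g - 7)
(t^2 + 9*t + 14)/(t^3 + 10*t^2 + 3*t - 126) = (t + 2)/(t^2 + 3*t - 18)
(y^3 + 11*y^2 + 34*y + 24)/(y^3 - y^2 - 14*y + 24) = (y^2 + 7*y + 6)/(y^2 - 5*y + 6)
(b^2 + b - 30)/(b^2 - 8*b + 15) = (b + 6)/(b - 3)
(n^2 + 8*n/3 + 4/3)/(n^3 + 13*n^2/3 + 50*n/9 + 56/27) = 9*(n + 2)/(9*n^2 + 33*n + 28)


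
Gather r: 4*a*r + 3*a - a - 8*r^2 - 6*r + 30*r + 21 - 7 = 2*a - 8*r^2 + r*(4*a + 24) + 14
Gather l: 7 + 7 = 14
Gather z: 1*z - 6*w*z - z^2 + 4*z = -z^2 + z*(5 - 6*w)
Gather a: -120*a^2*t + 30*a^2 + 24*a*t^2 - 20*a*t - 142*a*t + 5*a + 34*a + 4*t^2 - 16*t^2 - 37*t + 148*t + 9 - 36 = a^2*(30 - 120*t) + a*(24*t^2 - 162*t + 39) - 12*t^2 + 111*t - 27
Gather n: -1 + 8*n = 8*n - 1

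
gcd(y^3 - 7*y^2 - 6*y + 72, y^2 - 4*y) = y - 4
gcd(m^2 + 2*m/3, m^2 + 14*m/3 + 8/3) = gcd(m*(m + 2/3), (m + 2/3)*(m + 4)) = m + 2/3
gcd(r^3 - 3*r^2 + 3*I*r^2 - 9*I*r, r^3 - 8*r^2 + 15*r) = r^2 - 3*r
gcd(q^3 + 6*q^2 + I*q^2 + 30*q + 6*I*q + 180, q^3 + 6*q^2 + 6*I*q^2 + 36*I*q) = q^2 + q*(6 + 6*I) + 36*I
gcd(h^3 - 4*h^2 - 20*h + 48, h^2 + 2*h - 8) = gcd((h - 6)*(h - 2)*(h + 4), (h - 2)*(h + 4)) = h^2 + 2*h - 8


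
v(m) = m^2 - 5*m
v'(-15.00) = -35.00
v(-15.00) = 300.00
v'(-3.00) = -11.00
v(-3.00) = 24.00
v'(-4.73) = -14.46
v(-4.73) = 46.02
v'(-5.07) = -15.14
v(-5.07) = 51.05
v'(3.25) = 1.50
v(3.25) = -5.69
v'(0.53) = -3.94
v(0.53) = -2.37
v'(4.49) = 3.98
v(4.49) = -2.29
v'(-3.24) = -11.48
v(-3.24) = 26.70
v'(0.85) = -3.30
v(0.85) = -3.53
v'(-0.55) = -6.10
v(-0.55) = 3.05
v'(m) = 2*m - 5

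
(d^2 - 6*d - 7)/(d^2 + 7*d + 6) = (d - 7)/(d + 6)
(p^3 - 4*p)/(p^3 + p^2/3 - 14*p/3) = 3*(p + 2)/(3*p + 7)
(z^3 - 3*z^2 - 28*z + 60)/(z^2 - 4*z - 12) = (z^2 + 3*z - 10)/(z + 2)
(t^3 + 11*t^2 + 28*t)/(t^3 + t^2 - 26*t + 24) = t*(t^2 + 11*t + 28)/(t^3 + t^2 - 26*t + 24)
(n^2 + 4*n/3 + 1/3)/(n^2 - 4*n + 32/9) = 3*(3*n^2 + 4*n + 1)/(9*n^2 - 36*n + 32)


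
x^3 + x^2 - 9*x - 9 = (x - 3)*(x + 1)*(x + 3)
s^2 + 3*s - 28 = (s - 4)*(s + 7)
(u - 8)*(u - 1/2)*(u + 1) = u^3 - 15*u^2/2 - 9*u/2 + 4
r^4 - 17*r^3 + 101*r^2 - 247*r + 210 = (r - 7)*(r - 5)*(r - 3)*(r - 2)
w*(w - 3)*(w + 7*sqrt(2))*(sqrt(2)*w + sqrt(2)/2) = sqrt(2)*w^4 - 5*sqrt(2)*w^3/2 + 14*w^3 - 35*w^2 - 3*sqrt(2)*w^2/2 - 21*w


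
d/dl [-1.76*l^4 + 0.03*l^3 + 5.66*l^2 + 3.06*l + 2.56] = -7.04*l^3 + 0.09*l^2 + 11.32*l + 3.06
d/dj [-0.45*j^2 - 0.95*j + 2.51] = -0.9*j - 0.95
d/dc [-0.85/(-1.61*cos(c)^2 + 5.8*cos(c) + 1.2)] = (2.737*cos(c) - 4.93)*sin(c)/(-1.61*cos(c)^2 + 5.8*cos(c) + 1.2)^2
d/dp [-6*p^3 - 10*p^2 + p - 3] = -18*p^2 - 20*p + 1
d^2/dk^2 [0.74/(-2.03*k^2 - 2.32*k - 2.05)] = (6.098932*k^2 + 6.970208*k - 0.74*(4.06*k + 2.32)*(8.12*k + 4.64) + 6.15902)/(2.03*k^2 + 2.32*k + 2.05)^3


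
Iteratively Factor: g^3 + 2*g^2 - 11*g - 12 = (g + 4)*(g^2 - 2*g - 3) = (g + 1)*(g + 4)*(g - 3)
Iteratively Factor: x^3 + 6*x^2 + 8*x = (x + 4)*(x^2 + 2*x) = x*(x + 4)*(x + 2)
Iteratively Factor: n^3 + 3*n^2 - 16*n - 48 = (n + 4)*(n^2 - n - 12) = (n - 4)*(n + 4)*(n + 3)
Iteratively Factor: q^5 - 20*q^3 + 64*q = (q - 4)*(q^4 + 4*q^3 - 4*q^2 - 16*q) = (q - 4)*(q + 2)*(q^3 + 2*q^2 - 8*q) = (q - 4)*(q - 2)*(q + 2)*(q^2 + 4*q) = (q - 4)*(q - 2)*(q + 2)*(q + 4)*(q)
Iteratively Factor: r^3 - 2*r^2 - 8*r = (r)*(r^2 - 2*r - 8) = r*(r + 2)*(r - 4)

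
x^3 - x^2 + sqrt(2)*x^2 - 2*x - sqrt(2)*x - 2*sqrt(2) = (x - 2)*(x + 1)*(x + sqrt(2))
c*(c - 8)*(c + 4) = c^3 - 4*c^2 - 32*c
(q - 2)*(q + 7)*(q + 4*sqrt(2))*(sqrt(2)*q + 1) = sqrt(2)*q^4 + 5*sqrt(2)*q^3 + 9*q^3 - 10*sqrt(2)*q^2 + 45*q^2 - 126*q + 20*sqrt(2)*q - 56*sqrt(2)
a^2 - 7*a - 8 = (a - 8)*(a + 1)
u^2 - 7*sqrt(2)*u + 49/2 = (u - 7*sqrt(2)/2)^2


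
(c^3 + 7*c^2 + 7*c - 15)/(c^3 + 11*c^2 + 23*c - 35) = (c + 3)/(c + 7)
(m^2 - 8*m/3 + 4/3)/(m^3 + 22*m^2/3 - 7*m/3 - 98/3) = (3*m - 2)/(3*m^2 + 28*m + 49)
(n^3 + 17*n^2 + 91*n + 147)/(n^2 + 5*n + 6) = (n^2 + 14*n + 49)/(n + 2)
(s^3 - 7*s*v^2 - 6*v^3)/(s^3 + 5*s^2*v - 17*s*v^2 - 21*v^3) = (s + 2*v)/(s + 7*v)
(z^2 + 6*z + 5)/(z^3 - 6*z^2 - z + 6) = (z + 5)/(z^2 - 7*z + 6)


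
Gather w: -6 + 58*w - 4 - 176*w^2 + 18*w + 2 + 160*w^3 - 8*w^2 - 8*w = 160*w^3 - 184*w^2 + 68*w - 8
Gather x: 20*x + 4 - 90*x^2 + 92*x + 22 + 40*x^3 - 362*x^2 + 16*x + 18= 40*x^3 - 452*x^2 + 128*x + 44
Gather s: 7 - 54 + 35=-12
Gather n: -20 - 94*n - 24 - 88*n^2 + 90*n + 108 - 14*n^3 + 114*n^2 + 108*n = -14*n^3 + 26*n^2 + 104*n + 64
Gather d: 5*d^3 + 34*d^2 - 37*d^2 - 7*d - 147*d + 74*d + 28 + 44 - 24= 5*d^3 - 3*d^2 - 80*d + 48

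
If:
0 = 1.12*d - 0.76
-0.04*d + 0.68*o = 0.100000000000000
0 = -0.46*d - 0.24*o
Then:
No Solution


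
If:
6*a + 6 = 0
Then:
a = -1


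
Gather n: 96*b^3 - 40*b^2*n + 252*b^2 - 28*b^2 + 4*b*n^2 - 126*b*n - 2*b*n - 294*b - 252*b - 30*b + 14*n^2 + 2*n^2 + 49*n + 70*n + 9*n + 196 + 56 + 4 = 96*b^3 + 224*b^2 - 576*b + n^2*(4*b + 16) + n*(-40*b^2 - 128*b + 128) + 256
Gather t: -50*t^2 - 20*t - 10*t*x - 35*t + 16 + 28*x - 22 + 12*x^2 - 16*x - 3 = -50*t^2 + t*(-10*x - 55) + 12*x^2 + 12*x - 9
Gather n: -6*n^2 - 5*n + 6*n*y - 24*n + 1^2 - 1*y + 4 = -6*n^2 + n*(6*y - 29) - y + 5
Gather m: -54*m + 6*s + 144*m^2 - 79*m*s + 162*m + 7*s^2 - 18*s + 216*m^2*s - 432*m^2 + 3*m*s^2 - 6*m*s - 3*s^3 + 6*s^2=m^2*(216*s - 288) + m*(3*s^2 - 85*s + 108) - 3*s^3 + 13*s^2 - 12*s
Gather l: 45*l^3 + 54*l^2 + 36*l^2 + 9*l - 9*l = 45*l^3 + 90*l^2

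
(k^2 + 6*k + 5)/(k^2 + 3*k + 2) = (k + 5)/(k + 2)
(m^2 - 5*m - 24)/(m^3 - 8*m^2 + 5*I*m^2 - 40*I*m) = (m + 3)/(m*(m + 5*I))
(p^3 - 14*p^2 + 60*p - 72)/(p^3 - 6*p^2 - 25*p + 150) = (p^2 - 8*p + 12)/(p^2 - 25)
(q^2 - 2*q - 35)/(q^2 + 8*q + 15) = (q - 7)/(q + 3)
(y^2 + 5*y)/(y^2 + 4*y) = (y + 5)/(y + 4)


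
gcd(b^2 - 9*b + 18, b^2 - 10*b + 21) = b - 3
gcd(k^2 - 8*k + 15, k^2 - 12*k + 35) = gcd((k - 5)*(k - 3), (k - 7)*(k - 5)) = k - 5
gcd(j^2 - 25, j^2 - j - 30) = j + 5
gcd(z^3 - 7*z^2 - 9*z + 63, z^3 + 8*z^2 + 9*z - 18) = z + 3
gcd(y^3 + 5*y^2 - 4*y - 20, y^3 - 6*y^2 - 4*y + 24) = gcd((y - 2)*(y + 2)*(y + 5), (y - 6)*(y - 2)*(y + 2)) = y^2 - 4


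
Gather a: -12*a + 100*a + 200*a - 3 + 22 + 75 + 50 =288*a + 144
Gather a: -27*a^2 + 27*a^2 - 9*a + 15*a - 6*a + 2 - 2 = 0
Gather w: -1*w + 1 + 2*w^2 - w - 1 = 2*w^2 - 2*w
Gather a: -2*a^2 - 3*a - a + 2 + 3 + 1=-2*a^2 - 4*a + 6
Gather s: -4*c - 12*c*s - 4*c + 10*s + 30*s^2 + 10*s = -8*c + 30*s^2 + s*(20 - 12*c)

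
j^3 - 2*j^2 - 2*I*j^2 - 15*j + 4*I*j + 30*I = (j - 5)*(j + 3)*(j - 2*I)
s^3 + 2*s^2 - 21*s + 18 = (s - 3)*(s - 1)*(s + 6)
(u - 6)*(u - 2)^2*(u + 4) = u^4 - 6*u^3 - 12*u^2 + 88*u - 96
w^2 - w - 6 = (w - 3)*(w + 2)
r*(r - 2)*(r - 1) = r^3 - 3*r^2 + 2*r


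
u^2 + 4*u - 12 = (u - 2)*(u + 6)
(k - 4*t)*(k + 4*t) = k^2 - 16*t^2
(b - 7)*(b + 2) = b^2 - 5*b - 14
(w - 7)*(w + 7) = w^2 - 49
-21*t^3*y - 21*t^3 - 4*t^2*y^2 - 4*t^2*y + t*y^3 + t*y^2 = (-7*t + y)*(3*t + y)*(t*y + t)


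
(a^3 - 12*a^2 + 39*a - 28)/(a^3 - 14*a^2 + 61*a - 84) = (a - 1)/(a - 3)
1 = 1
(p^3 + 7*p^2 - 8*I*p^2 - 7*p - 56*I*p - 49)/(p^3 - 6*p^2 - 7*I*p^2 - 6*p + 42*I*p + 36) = (p^2 + 7*p*(1 - I) - 49*I)/(p^2 - 6*p*(1 + I) + 36*I)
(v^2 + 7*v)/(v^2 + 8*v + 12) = v*(v + 7)/(v^2 + 8*v + 12)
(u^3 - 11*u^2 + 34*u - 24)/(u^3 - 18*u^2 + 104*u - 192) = (u - 1)/(u - 8)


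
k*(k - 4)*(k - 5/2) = k^3 - 13*k^2/2 + 10*k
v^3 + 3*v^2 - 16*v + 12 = (v - 2)*(v - 1)*(v + 6)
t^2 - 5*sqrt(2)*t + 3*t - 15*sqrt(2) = (t + 3)*(t - 5*sqrt(2))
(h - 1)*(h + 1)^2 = h^3 + h^2 - h - 1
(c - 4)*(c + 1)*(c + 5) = c^3 + 2*c^2 - 19*c - 20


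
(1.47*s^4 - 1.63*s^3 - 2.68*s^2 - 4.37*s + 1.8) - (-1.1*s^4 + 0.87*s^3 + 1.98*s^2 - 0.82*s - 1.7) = 2.57*s^4 - 2.5*s^3 - 4.66*s^2 - 3.55*s + 3.5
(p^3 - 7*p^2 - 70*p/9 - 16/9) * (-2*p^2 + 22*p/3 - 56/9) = -2*p^5 + 64*p^4/3 - 42*p^3 - 268*p^2/27 + 2864*p/81 + 896/81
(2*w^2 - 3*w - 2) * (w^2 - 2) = 2*w^4 - 3*w^3 - 6*w^2 + 6*w + 4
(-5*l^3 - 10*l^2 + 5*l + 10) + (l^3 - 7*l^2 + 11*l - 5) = -4*l^3 - 17*l^2 + 16*l + 5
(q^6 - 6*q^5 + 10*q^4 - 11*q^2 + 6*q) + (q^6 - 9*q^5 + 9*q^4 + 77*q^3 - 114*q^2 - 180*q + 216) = 2*q^6 - 15*q^5 + 19*q^4 + 77*q^3 - 125*q^2 - 174*q + 216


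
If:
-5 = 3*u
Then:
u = -5/3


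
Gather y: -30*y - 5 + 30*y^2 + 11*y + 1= 30*y^2 - 19*y - 4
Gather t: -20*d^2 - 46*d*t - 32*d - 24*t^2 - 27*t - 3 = -20*d^2 - 32*d - 24*t^2 + t*(-46*d - 27) - 3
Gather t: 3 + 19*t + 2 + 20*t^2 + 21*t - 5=20*t^2 + 40*t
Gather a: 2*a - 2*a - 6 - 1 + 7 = 0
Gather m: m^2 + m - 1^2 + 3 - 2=m^2 + m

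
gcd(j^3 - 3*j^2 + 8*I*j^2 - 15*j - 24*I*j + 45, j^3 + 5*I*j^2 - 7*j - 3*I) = j + 3*I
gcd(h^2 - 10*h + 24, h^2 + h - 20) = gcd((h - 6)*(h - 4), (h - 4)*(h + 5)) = h - 4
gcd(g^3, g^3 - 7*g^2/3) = g^2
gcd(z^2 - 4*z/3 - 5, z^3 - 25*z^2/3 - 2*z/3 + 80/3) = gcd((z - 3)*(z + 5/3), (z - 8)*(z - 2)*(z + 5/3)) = z + 5/3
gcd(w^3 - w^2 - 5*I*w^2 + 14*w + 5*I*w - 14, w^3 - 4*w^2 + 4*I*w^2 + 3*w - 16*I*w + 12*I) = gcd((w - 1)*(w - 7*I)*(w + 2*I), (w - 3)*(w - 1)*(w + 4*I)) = w - 1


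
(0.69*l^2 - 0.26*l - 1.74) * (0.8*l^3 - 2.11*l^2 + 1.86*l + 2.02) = 0.552*l^5 - 1.6639*l^4 + 0.44*l^3 + 4.5816*l^2 - 3.7616*l - 3.5148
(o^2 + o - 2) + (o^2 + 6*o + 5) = 2*o^2 + 7*o + 3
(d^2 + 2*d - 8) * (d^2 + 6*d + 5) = d^4 + 8*d^3 + 9*d^2 - 38*d - 40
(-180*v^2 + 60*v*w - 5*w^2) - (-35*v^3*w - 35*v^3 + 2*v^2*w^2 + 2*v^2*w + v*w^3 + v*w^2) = 35*v^3*w + 35*v^3 - 2*v^2*w^2 - 2*v^2*w - 180*v^2 - v*w^3 - v*w^2 + 60*v*w - 5*w^2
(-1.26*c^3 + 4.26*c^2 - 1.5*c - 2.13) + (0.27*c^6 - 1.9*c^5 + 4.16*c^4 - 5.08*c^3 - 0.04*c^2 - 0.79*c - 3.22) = 0.27*c^6 - 1.9*c^5 + 4.16*c^4 - 6.34*c^3 + 4.22*c^2 - 2.29*c - 5.35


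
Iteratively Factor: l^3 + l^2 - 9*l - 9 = (l + 3)*(l^2 - 2*l - 3) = (l - 3)*(l + 3)*(l + 1)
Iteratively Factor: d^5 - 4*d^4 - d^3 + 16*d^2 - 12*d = (d - 3)*(d^4 - d^3 - 4*d^2 + 4*d) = (d - 3)*(d + 2)*(d^3 - 3*d^2 + 2*d) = d*(d - 3)*(d + 2)*(d^2 - 3*d + 2) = d*(d - 3)*(d - 1)*(d + 2)*(d - 2)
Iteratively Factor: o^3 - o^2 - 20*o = (o - 5)*(o^2 + 4*o) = o*(o - 5)*(o + 4)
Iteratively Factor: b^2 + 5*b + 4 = (b + 1)*(b + 4)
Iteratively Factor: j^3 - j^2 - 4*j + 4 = (j + 2)*(j^2 - 3*j + 2) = (j - 1)*(j + 2)*(j - 2)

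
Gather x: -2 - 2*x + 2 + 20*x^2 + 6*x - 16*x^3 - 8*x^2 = -16*x^3 + 12*x^2 + 4*x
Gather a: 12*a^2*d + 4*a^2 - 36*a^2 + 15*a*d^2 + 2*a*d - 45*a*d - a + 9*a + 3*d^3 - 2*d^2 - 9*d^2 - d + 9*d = a^2*(12*d - 32) + a*(15*d^2 - 43*d + 8) + 3*d^3 - 11*d^2 + 8*d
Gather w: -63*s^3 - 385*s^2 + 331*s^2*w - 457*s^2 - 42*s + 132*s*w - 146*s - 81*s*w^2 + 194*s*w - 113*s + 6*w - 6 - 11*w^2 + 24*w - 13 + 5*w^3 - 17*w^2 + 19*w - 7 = -63*s^3 - 842*s^2 - 301*s + 5*w^3 + w^2*(-81*s - 28) + w*(331*s^2 + 326*s + 49) - 26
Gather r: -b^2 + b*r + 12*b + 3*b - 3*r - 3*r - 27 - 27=-b^2 + 15*b + r*(b - 6) - 54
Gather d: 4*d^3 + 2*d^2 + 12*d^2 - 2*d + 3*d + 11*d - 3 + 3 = 4*d^3 + 14*d^2 + 12*d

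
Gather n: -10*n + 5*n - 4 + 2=-5*n - 2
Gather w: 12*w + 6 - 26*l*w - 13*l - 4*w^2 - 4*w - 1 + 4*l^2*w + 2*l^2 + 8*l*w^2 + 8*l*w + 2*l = 2*l^2 - 11*l + w^2*(8*l - 4) + w*(4*l^2 - 18*l + 8) + 5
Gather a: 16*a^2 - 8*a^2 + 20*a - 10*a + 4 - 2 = 8*a^2 + 10*a + 2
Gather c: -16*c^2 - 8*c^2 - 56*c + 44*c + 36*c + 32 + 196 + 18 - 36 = -24*c^2 + 24*c + 210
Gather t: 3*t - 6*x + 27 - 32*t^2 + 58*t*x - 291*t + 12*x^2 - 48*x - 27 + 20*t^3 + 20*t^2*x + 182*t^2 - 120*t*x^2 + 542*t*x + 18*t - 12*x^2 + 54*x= 20*t^3 + t^2*(20*x + 150) + t*(-120*x^2 + 600*x - 270)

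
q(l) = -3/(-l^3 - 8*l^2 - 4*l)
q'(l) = -3*(3*l^2 + 16*l + 4)/(-l^3 - 8*l^2 - 4*l)^2 = 3*(-3*l^2 - 16*l - 4)/(l^2*(l^2 + 8*l + 4)^2)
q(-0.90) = 1.39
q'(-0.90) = 5.17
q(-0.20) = -6.15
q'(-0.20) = -11.59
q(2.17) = 0.05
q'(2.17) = -0.05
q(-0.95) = 1.17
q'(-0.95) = 3.88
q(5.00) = 0.01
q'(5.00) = -0.00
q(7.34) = 0.00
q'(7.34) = -0.00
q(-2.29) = 0.14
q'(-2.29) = 0.12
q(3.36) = 0.02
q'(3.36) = -0.01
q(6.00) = 0.01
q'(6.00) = 0.00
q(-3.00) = 0.09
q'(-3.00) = 0.05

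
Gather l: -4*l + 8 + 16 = 24 - 4*l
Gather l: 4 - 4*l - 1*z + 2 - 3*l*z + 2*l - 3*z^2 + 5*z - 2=l*(-3*z - 2) - 3*z^2 + 4*z + 4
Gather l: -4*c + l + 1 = -4*c + l + 1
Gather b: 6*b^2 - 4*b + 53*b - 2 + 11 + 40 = 6*b^2 + 49*b + 49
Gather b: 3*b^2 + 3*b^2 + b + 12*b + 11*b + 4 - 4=6*b^2 + 24*b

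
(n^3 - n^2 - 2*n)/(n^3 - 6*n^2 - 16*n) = (-n^2 + n + 2)/(-n^2 + 6*n + 16)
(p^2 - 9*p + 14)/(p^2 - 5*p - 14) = (p - 2)/(p + 2)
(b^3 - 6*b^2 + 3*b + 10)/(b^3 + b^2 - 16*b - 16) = (b^2 - 7*b + 10)/(b^2 - 16)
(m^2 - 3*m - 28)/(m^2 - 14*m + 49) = (m + 4)/(m - 7)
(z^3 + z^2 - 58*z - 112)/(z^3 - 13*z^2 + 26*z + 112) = (z + 7)/(z - 7)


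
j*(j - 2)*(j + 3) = j^3 + j^2 - 6*j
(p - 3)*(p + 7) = p^2 + 4*p - 21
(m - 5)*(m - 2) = m^2 - 7*m + 10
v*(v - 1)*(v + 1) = v^3 - v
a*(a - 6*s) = a^2 - 6*a*s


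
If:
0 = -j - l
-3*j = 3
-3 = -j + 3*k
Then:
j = -1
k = -4/3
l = 1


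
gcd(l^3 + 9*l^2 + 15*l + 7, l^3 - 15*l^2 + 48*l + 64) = l + 1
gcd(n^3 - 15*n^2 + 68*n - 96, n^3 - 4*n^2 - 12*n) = 1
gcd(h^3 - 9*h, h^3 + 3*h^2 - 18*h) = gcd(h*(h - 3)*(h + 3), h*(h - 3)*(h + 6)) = h^2 - 3*h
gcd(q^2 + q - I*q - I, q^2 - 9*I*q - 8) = q - I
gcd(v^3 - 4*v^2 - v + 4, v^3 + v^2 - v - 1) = v^2 - 1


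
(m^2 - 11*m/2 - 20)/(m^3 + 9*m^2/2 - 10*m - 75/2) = (m - 8)/(m^2 + 2*m - 15)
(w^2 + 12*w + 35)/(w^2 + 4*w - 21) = (w + 5)/(w - 3)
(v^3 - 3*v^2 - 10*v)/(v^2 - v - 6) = v*(v - 5)/(v - 3)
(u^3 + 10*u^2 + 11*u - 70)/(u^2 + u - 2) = (u^3 + 10*u^2 + 11*u - 70)/(u^2 + u - 2)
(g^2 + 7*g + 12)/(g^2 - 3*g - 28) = (g + 3)/(g - 7)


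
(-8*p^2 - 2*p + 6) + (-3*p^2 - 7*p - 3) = -11*p^2 - 9*p + 3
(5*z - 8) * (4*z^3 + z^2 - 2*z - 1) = 20*z^4 - 27*z^3 - 18*z^2 + 11*z + 8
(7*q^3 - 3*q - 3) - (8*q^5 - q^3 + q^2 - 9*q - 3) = -8*q^5 + 8*q^3 - q^2 + 6*q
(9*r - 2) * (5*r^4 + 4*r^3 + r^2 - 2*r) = 45*r^5 + 26*r^4 + r^3 - 20*r^2 + 4*r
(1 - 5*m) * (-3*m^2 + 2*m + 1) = 15*m^3 - 13*m^2 - 3*m + 1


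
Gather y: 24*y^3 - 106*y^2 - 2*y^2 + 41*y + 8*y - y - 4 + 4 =24*y^3 - 108*y^2 + 48*y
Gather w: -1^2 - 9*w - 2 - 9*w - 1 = -18*w - 4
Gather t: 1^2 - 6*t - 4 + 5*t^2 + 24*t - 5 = 5*t^2 + 18*t - 8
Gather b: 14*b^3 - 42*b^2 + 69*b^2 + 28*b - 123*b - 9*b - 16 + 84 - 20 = 14*b^3 + 27*b^2 - 104*b + 48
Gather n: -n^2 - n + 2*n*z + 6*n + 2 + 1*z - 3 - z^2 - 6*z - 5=-n^2 + n*(2*z + 5) - z^2 - 5*z - 6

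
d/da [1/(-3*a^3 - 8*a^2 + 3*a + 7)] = (9*a^2 + 16*a - 3)/(3*a^3 + 8*a^2 - 3*a - 7)^2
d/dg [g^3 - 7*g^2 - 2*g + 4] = 3*g^2 - 14*g - 2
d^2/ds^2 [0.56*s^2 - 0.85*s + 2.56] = 1.12000000000000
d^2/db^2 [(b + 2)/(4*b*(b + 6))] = (b^3 + 6*b^2 + 36*b + 72)/(2*b^3*(b^3 + 18*b^2 + 108*b + 216))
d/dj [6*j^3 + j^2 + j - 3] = 18*j^2 + 2*j + 1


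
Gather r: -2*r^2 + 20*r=-2*r^2 + 20*r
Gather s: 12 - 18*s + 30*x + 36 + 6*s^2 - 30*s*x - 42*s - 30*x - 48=6*s^2 + s*(-30*x - 60)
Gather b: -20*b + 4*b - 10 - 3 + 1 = -16*b - 12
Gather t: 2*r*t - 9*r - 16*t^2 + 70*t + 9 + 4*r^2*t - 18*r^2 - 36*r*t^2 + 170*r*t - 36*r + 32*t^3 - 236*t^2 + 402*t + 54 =-18*r^2 - 45*r + 32*t^3 + t^2*(-36*r - 252) + t*(4*r^2 + 172*r + 472) + 63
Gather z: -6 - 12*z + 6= -12*z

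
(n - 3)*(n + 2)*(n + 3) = n^3 + 2*n^2 - 9*n - 18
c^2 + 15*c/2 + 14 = (c + 7/2)*(c + 4)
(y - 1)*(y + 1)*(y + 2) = y^3 + 2*y^2 - y - 2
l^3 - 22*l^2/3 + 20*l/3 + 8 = (l - 6)*(l - 2)*(l + 2/3)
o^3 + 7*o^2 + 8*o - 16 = (o - 1)*(o + 4)^2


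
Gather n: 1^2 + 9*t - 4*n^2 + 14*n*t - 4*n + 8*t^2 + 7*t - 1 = -4*n^2 + n*(14*t - 4) + 8*t^2 + 16*t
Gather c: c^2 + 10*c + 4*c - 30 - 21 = c^2 + 14*c - 51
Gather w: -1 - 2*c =-2*c - 1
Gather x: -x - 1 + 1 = -x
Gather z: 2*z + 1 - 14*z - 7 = -12*z - 6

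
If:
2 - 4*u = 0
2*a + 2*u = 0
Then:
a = -1/2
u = 1/2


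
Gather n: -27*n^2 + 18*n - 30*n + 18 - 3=-27*n^2 - 12*n + 15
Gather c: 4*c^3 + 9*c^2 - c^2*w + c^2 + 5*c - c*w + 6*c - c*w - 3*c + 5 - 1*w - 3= 4*c^3 + c^2*(10 - w) + c*(8 - 2*w) - w + 2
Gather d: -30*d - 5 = -30*d - 5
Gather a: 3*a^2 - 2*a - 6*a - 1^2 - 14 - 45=3*a^2 - 8*a - 60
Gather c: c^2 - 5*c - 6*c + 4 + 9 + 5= c^2 - 11*c + 18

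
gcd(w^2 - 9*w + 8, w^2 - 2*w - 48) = w - 8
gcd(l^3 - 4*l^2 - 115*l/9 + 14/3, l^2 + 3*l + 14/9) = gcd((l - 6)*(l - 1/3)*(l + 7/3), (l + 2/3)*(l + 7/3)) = l + 7/3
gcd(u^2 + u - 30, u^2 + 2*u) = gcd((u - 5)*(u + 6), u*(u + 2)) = 1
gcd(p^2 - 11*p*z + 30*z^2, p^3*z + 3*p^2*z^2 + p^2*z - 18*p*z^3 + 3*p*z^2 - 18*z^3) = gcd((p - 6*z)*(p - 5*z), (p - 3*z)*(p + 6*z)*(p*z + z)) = 1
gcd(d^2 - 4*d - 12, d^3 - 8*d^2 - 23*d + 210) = d - 6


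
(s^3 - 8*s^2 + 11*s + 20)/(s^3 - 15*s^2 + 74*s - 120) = (s + 1)/(s - 6)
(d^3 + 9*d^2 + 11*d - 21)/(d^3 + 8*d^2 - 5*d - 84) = (d^2 + 2*d - 3)/(d^2 + d - 12)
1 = 1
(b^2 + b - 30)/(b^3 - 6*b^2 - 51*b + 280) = (b + 6)/(b^2 - b - 56)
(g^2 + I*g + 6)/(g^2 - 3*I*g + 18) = (g - 2*I)/(g - 6*I)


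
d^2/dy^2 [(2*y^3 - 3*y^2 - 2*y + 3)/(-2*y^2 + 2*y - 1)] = 2*(16*y^3 - 42*y^2 + 18*y + 1)/(8*y^6 - 24*y^5 + 36*y^4 - 32*y^3 + 18*y^2 - 6*y + 1)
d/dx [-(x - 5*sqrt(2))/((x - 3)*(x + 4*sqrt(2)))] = ((x - 3)*(x - 5*sqrt(2)) - (x - 3)*(x + 4*sqrt(2)) + (x - 5*sqrt(2))*(x + 4*sqrt(2)))/((x - 3)^2*(x + 4*sqrt(2))^2)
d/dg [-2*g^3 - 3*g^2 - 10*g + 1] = -6*g^2 - 6*g - 10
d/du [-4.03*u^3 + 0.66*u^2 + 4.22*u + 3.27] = -12.09*u^2 + 1.32*u + 4.22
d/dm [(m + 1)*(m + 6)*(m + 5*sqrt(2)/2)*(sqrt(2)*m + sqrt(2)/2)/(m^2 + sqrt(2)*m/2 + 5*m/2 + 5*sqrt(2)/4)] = (16*sqrt(2)*m^5 + 64*m^4 + 120*sqrt(2)*m^4 + 400*m^3 + 340*sqrt(2)*m^3 + 466*sqrt(2)*m^2 + 896*m^2 + 140*m + 750*sqrt(2)*m - 240 + 415*sqrt(2))/(8*m^4 + 8*sqrt(2)*m^3 + 40*m^3 + 54*m^2 + 40*sqrt(2)*m^2 + 20*m + 50*sqrt(2)*m + 25)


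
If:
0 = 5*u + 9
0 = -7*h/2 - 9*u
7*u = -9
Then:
No Solution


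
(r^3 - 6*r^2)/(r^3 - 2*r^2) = (r - 6)/(r - 2)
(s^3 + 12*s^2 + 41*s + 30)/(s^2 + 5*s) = s + 7 + 6/s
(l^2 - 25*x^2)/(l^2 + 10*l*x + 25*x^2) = (l - 5*x)/(l + 5*x)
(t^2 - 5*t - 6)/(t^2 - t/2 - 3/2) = 2*(t - 6)/(2*t - 3)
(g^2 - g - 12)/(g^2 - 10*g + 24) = (g + 3)/(g - 6)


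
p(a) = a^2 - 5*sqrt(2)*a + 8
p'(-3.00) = -13.07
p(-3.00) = 38.21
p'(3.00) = -1.07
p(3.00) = -4.21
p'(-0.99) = -9.05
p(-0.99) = 15.98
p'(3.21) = -0.65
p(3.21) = -4.39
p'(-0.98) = -9.03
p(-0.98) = 15.89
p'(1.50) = -4.07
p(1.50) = -0.36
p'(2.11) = -2.85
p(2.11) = -2.47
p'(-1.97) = -11.01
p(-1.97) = 25.81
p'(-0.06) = -7.19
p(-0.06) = 8.43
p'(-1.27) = -9.61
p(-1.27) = 18.59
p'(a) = 2*a - 5*sqrt(2)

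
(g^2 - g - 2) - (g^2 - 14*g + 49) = 13*g - 51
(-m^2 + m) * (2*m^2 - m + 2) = -2*m^4 + 3*m^3 - 3*m^2 + 2*m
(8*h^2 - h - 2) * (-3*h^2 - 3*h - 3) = -24*h^4 - 21*h^3 - 15*h^2 + 9*h + 6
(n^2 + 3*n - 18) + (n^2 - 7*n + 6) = 2*n^2 - 4*n - 12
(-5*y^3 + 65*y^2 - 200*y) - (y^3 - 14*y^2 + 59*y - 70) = -6*y^3 + 79*y^2 - 259*y + 70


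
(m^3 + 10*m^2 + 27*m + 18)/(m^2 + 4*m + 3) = m + 6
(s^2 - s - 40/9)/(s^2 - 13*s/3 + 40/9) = (3*s + 5)/(3*s - 5)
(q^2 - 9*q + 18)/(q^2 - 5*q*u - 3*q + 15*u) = (q - 6)/(q - 5*u)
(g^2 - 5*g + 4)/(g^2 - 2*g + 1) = (g - 4)/(g - 1)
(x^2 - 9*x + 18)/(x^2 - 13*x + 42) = (x - 3)/(x - 7)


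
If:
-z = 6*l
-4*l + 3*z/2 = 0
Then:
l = 0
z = 0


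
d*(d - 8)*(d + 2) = d^3 - 6*d^2 - 16*d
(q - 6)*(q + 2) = q^2 - 4*q - 12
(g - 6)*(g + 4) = g^2 - 2*g - 24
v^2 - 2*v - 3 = (v - 3)*(v + 1)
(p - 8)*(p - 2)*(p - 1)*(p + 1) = p^4 - 10*p^3 + 15*p^2 + 10*p - 16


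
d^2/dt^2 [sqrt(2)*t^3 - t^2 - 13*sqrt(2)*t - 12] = 6*sqrt(2)*t - 2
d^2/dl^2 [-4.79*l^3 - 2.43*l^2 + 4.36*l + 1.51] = -28.74*l - 4.86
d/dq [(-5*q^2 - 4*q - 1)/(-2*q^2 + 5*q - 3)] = (-33*q^2 + 26*q + 17)/(4*q^4 - 20*q^3 + 37*q^2 - 30*q + 9)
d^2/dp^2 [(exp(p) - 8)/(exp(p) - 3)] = 5*(-exp(p) - 3)*exp(p)/(exp(3*p) - 9*exp(2*p) + 27*exp(p) - 27)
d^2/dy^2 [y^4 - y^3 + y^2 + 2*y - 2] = 12*y^2 - 6*y + 2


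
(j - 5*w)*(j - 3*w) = j^2 - 8*j*w + 15*w^2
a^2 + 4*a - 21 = (a - 3)*(a + 7)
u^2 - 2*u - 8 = (u - 4)*(u + 2)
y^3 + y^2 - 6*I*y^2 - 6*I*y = y*(y + 1)*(y - 6*I)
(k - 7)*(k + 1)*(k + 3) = k^3 - 3*k^2 - 25*k - 21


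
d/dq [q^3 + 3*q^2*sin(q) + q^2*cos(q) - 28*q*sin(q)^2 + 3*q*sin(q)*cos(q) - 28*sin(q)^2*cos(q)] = -q^2*sin(q) + 3*q^2*cos(q) + 3*q^2 + 6*q*sin(q) - 28*q*sin(2*q) + 2*q*cos(q) + 3*q*cos(2*q) + 7*sin(q) + 3*sin(2*q)/2 - 21*sin(3*q) + 14*cos(2*q) - 14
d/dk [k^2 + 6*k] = 2*k + 6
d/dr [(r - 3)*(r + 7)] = 2*r + 4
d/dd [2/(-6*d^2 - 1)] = 24*d/(6*d^2 + 1)^2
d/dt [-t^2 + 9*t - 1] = 9 - 2*t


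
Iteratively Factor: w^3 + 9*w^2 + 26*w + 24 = (w + 3)*(w^2 + 6*w + 8) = (w + 3)*(w + 4)*(w + 2)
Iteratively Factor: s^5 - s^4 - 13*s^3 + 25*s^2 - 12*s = (s - 1)*(s^4 - 13*s^2 + 12*s) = (s - 3)*(s - 1)*(s^3 + 3*s^2 - 4*s) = s*(s - 3)*(s - 1)*(s^2 + 3*s - 4) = s*(s - 3)*(s - 1)*(s + 4)*(s - 1)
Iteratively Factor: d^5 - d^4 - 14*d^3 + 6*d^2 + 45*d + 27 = (d + 1)*(d^4 - 2*d^3 - 12*d^2 + 18*d + 27) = (d - 3)*(d + 1)*(d^3 + d^2 - 9*d - 9) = (d - 3)*(d + 1)^2*(d^2 - 9) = (d - 3)^2*(d + 1)^2*(d + 3)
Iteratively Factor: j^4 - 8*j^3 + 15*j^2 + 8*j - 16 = (j - 4)*(j^3 - 4*j^2 - j + 4) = (j - 4)*(j - 1)*(j^2 - 3*j - 4) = (j - 4)*(j - 1)*(j + 1)*(j - 4)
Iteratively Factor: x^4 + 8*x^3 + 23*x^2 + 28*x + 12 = (x + 2)*(x^3 + 6*x^2 + 11*x + 6) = (x + 1)*(x + 2)*(x^2 + 5*x + 6) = (x + 1)*(x + 2)*(x + 3)*(x + 2)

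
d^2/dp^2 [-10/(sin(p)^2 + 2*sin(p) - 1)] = 20*(2*sin(p)^4 + 3*sin(p)^3 + sin(p)^2 - 5*sin(p) - 5)/(2*sin(p) - cos(p)^2)^3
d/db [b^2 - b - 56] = 2*b - 1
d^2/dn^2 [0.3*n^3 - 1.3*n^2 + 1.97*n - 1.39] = 1.8*n - 2.6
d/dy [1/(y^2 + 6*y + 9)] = 2*(-y - 3)/(y^2 + 6*y + 9)^2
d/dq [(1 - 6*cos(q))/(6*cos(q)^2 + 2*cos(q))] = (-18*sin(q) + sin(q)/cos(q)^2 + 6*tan(q))/(2*(3*cos(q) + 1)^2)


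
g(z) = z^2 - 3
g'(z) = 2*z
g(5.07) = 22.70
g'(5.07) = 10.14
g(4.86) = 20.62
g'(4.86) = 9.72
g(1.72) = -0.04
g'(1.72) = 3.44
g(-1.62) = -0.38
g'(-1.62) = -3.24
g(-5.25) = 24.56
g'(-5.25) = -10.50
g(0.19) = -2.96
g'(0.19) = 0.38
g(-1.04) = -1.92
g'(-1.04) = -2.08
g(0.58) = -2.66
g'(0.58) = 1.16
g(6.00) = 33.00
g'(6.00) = 12.00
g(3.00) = 6.00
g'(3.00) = 6.00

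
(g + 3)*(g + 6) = g^2 + 9*g + 18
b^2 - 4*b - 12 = (b - 6)*(b + 2)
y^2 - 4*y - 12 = (y - 6)*(y + 2)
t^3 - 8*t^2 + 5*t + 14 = (t - 7)*(t - 2)*(t + 1)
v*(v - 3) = v^2 - 3*v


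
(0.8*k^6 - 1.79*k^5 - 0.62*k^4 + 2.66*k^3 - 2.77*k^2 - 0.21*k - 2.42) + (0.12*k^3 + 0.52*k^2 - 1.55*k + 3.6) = 0.8*k^6 - 1.79*k^5 - 0.62*k^4 + 2.78*k^3 - 2.25*k^2 - 1.76*k + 1.18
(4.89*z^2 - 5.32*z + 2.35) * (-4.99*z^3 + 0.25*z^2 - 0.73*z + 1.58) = -24.4011*z^5 + 27.7693*z^4 - 16.6262*z^3 + 12.1973*z^2 - 10.1211*z + 3.713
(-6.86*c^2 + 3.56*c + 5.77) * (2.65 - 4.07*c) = 27.9202*c^3 - 32.6682*c^2 - 14.0499*c + 15.2905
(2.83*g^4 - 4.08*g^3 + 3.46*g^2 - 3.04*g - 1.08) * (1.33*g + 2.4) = 3.7639*g^5 + 1.3656*g^4 - 5.1902*g^3 + 4.2608*g^2 - 8.7324*g - 2.592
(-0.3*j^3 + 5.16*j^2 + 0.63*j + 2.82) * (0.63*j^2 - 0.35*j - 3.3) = -0.189*j^5 + 3.3558*j^4 - 0.4191*j^3 - 15.4719*j^2 - 3.066*j - 9.306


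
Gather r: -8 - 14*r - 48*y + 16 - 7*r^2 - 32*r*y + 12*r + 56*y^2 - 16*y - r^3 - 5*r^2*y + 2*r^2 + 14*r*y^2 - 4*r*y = -r^3 + r^2*(-5*y - 5) + r*(14*y^2 - 36*y - 2) + 56*y^2 - 64*y + 8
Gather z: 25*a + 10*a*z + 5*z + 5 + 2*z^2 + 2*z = 25*a + 2*z^2 + z*(10*a + 7) + 5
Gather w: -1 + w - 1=w - 2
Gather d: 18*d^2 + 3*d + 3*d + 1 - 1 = 18*d^2 + 6*d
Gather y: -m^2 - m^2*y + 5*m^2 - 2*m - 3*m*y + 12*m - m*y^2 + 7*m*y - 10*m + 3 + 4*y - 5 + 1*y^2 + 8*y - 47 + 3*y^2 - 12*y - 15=4*m^2 + y^2*(4 - m) + y*(-m^2 + 4*m) - 64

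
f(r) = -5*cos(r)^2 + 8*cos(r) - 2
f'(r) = 10*sin(r)*cos(r) - 8*sin(r)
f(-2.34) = -9.98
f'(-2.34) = 10.75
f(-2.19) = -8.33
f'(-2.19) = 11.24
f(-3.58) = -13.34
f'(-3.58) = -7.24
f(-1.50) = -1.46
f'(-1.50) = 7.27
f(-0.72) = 1.19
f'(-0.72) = 0.32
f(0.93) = 1.00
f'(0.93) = -1.62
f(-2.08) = -7.09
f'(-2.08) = 11.24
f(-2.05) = -6.75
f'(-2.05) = 11.19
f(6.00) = 1.07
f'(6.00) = -0.45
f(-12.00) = 1.19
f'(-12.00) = 0.24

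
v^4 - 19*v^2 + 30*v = v*(v - 3)*(v - 2)*(v + 5)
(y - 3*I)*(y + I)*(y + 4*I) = y^3 + 2*I*y^2 + 11*y + 12*I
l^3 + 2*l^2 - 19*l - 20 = (l - 4)*(l + 1)*(l + 5)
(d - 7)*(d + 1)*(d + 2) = d^3 - 4*d^2 - 19*d - 14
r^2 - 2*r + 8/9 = (r - 4/3)*(r - 2/3)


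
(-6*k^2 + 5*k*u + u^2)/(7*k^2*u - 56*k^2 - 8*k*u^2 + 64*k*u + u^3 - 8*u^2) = (6*k + u)/(-7*k*u + 56*k + u^2 - 8*u)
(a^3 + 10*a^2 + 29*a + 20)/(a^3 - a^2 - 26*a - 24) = (a + 5)/(a - 6)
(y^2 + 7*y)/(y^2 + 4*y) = (y + 7)/(y + 4)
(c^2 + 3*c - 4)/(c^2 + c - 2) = (c + 4)/(c + 2)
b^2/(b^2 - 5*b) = b/(b - 5)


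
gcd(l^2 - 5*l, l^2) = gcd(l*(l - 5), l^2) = l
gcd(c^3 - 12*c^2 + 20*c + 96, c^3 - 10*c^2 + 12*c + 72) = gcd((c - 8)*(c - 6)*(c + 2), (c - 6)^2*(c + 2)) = c^2 - 4*c - 12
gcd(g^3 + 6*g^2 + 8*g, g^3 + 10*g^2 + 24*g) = g^2 + 4*g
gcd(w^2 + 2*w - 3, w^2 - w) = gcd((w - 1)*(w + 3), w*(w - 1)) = w - 1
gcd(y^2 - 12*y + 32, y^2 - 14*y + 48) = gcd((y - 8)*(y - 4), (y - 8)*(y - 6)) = y - 8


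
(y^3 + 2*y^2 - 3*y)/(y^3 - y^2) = (y + 3)/y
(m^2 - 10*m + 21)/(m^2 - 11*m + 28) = (m - 3)/(m - 4)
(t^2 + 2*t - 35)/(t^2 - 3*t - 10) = (t + 7)/(t + 2)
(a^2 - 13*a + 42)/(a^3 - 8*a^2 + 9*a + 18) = (a - 7)/(a^2 - 2*a - 3)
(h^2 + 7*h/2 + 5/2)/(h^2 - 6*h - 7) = (h + 5/2)/(h - 7)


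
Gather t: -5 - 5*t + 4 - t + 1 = -6*t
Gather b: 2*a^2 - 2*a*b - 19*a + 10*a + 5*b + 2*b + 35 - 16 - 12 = 2*a^2 - 9*a + b*(7 - 2*a) + 7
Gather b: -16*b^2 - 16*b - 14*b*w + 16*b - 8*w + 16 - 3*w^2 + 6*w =-16*b^2 - 14*b*w - 3*w^2 - 2*w + 16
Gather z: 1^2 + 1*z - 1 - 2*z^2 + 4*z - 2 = -2*z^2 + 5*z - 2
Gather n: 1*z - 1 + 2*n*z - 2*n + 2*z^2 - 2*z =n*(2*z - 2) + 2*z^2 - z - 1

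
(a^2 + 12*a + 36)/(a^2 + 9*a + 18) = (a + 6)/(a + 3)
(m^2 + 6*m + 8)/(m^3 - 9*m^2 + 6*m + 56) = (m + 4)/(m^2 - 11*m + 28)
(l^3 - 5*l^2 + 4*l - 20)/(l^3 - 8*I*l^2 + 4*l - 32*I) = (l - 5)/(l - 8*I)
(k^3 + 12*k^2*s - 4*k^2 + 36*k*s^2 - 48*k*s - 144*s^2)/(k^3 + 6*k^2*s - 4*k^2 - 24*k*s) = (k + 6*s)/k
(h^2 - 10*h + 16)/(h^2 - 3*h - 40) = (h - 2)/(h + 5)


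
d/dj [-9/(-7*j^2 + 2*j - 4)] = 18*(1 - 7*j)/(7*j^2 - 2*j + 4)^2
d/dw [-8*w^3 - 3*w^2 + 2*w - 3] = -24*w^2 - 6*w + 2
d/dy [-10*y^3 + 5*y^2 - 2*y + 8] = -30*y^2 + 10*y - 2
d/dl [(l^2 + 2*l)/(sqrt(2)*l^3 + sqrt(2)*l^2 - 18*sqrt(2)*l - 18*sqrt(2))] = sqrt(2)*(-l^4 - 4*l^3 - 20*l^2 - 36*l - 36)/(2*(l^6 + 2*l^5 - 35*l^4 - 72*l^3 + 288*l^2 + 648*l + 324))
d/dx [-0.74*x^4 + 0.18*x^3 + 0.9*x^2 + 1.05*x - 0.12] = -2.96*x^3 + 0.54*x^2 + 1.8*x + 1.05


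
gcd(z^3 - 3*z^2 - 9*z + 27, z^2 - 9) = z^2 - 9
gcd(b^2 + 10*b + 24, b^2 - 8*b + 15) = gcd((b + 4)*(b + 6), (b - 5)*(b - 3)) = 1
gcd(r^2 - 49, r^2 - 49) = r^2 - 49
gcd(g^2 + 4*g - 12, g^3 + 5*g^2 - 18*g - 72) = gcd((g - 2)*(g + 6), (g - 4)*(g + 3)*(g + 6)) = g + 6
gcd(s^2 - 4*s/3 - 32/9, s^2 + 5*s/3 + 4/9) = s + 4/3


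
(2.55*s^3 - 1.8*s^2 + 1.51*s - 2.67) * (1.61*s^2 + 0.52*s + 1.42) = 4.1055*s^5 - 1.572*s^4 + 5.1161*s^3 - 6.0695*s^2 + 0.7558*s - 3.7914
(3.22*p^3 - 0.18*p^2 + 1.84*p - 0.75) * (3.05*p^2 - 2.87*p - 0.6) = 9.821*p^5 - 9.7904*p^4 + 4.1966*p^3 - 7.4603*p^2 + 1.0485*p + 0.45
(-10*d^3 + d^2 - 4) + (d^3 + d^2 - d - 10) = -9*d^3 + 2*d^2 - d - 14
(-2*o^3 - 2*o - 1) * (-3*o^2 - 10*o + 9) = 6*o^5 + 20*o^4 - 12*o^3 + 23*o^2 - 8*o - 9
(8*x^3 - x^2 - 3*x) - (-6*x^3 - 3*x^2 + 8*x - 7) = 14*x^3 + 2*x^2 - 11*x + 7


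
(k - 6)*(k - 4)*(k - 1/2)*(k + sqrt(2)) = k^4 - 21*k^3/2 + sqrt(2)*k^3 - 21*sqrt(2)*k^2/2 + 29*k^2 - 12*k + 29*sqrt(2)*k - 12*sqrt(2)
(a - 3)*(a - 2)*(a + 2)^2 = a^4 - a^3 - 10*a^2 + 4*a + 24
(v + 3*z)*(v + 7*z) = v^2 + 10*v*z + 21*z^2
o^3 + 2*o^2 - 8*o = o*(o - 2)*(o + 4)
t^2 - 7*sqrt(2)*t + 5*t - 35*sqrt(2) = (t + 5)*(t - 7*sqrt(2))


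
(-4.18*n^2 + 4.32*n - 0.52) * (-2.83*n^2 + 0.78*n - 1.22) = 11.8294*n^4 - 15.486*n^3 + 9.9408*n^2 - 5.676*n + 0.6344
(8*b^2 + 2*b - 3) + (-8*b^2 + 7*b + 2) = 9*b - 1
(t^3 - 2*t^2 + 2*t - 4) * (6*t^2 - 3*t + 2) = 6*t^5 - 15*t^4 + 20*t^3 - 34*t^2 + 16*t - 8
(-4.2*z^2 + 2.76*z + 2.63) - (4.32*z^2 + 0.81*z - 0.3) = -8.52*z^2 + 1.95*z + 2.93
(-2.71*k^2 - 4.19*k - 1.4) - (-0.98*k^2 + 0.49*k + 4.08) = -1.73*k^2 - 4.68*k - 5.48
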